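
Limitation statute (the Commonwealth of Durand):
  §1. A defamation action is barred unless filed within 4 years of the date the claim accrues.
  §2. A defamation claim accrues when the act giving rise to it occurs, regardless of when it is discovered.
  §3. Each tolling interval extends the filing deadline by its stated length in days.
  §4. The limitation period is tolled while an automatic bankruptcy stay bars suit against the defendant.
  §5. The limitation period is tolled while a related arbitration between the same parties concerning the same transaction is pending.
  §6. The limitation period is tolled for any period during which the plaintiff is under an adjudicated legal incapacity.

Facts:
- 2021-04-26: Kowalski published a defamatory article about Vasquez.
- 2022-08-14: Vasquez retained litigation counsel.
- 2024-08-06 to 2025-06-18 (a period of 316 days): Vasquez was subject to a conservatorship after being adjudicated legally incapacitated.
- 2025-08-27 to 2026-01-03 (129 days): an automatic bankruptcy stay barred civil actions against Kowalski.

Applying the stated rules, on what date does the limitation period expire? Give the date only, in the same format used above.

The limitation period began to run on 2021-04-26.
Adding the 4 years base period to 2021-04-26 gives a deadline of 2025-04-26, before any tolling.
The period was tolled for 316 days by the plaintiff's legal incapacity (2024-08-06 to 2025-06-18), pushing the deadline to 2026-03-08.
Because the automatic bankruptcy stay ran from 2025-08-27 to 2026-01-03, the deadline is extended by 129 days to 2026-07-15.
Nothing else in the chronology tolls or restarts the period.

2026-07-15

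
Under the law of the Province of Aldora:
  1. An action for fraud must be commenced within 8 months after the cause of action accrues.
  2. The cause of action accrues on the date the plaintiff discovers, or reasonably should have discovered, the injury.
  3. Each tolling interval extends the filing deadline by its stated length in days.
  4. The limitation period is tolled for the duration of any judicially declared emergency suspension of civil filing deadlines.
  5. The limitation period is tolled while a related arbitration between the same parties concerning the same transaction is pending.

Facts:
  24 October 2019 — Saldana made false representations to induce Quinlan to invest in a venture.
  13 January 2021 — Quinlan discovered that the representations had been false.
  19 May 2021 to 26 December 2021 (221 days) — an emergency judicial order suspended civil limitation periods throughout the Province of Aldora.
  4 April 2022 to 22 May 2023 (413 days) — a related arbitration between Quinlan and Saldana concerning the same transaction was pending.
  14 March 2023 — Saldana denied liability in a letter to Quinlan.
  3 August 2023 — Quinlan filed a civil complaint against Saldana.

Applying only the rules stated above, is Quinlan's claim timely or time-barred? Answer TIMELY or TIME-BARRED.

Under the discovery rule, the claim accrued on 13 January 2021, when Quinlan discovered the injury — not on the 24 October 2019 date of the underlying act.
The untolled deadline — 8 months after 13 January 2021 — is 13 September 2021.
Because the emergency suspension of filing deadlines ran from 19 May 2021 to 26 December 2021, the deadline is extended by 221 days to 22 April 2022.
The period was tolled for 413 days by the pending related arbitration (4 April 2022 to 22 May 2023), pushing the deadline to 9 June 2023.
None of the other events listed affects the running of the period under the stated rules.
Filing on 3 August 2023 missed the 9 June 2023 deadline — the action is time-barred.

TIME-BARRED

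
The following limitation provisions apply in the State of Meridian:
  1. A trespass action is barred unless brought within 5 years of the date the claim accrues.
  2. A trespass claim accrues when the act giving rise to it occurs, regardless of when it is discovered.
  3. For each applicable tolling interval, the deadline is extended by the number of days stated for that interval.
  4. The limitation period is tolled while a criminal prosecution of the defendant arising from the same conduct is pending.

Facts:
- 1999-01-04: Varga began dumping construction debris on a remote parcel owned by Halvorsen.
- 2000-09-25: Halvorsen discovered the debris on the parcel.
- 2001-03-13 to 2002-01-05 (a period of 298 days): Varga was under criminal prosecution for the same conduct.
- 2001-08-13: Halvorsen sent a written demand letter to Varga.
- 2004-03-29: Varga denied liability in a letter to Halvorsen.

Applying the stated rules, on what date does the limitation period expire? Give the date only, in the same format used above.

Because the rule ties accrual to occurrence, the claim accrued on 1999-01-04, not on the 2000-09-25 discovery date.
The untolled deadline — 5 years after 1999-01-04 — is 2004-01-04.
Because the pending criminal prosecution ran from 2001-03-13 to 2002-01-05, the deadline is extended by 298 days to 2004-10-28.
None of the other events listed affects the running of the period under the stated rules.

2004-10-28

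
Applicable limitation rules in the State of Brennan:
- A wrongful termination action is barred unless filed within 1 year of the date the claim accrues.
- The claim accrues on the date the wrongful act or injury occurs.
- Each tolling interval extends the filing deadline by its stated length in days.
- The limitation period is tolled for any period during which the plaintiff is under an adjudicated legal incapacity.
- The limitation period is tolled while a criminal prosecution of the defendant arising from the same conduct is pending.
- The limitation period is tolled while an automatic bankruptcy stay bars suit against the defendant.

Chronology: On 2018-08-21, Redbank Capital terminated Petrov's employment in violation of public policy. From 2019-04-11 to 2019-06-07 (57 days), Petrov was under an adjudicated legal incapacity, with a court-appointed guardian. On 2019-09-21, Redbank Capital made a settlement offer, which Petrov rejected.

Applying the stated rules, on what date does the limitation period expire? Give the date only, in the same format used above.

2019-10-17

The claim accrued on 2018-08-21, when the wrongful act occurred.
Adding the 1 year base period to 2018-08-21 gives a deadline of 2019-08-21, before any tolling.
Because the plaintiff's legal incapacity ran from 2019-04-11 to 2019-06-07, the deadline is extended by 57 days to 2019-10-17.
Nothing else in the chronology tolls or restarts the period.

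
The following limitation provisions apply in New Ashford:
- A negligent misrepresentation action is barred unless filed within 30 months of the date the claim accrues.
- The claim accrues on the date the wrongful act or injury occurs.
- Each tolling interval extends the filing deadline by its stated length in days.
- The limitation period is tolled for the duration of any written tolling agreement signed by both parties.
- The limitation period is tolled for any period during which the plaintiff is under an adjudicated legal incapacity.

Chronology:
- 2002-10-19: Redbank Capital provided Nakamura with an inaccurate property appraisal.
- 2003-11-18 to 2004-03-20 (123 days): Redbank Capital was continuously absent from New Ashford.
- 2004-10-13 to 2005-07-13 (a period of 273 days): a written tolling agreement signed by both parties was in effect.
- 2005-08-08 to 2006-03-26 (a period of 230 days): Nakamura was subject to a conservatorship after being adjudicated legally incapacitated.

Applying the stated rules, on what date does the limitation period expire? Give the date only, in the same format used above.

The limitation period began to run on 2002-10-19.
The untolled deadline — 30 months after 2002-10-19 — is 2005-04-19.
The period was tolled for 273 days by the written tolling agreement (2004-10-13 to 2005-07-13), pushing the deadline to 2006-01-17.
Because the plaintiff's legal incapacity ran from 2005-08-08 to 2006-03-26, the deadline is extended by 230 days to 2006-09-04.
No stated provision tolls the period for the defendant's absence, so the interval from 2003-11-18 to 2004-03-20 has no effect on the deadline.

2006-09-04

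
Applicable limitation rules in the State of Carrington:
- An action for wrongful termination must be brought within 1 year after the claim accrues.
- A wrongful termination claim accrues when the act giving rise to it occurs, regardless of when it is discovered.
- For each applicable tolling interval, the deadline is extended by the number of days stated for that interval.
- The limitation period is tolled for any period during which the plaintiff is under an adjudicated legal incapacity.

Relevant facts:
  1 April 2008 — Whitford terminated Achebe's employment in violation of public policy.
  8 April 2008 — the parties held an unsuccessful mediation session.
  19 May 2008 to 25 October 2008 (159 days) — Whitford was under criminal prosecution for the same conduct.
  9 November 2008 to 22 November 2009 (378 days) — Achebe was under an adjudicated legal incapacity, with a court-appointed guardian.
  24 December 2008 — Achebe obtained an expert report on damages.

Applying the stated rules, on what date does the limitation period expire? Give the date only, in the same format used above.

14 April 2010

The limitation period began to run on 1 April 2008.
The untolled deadline — 1 year after 1 April 2008 — is 1 April 2009.
The period was tolled for 378 days by the plaintiff's legal incapacity (9 November 2008 to 22 November 2009), pushing the deadline to 14 April 2010.
No stated provision tolls the period for a criminal prosecution, so the interval from 19 May 2008 to 25 October 2008 has no effect on the deadline.
The other events in the timeline have no effect on the limitation period under the stated rules.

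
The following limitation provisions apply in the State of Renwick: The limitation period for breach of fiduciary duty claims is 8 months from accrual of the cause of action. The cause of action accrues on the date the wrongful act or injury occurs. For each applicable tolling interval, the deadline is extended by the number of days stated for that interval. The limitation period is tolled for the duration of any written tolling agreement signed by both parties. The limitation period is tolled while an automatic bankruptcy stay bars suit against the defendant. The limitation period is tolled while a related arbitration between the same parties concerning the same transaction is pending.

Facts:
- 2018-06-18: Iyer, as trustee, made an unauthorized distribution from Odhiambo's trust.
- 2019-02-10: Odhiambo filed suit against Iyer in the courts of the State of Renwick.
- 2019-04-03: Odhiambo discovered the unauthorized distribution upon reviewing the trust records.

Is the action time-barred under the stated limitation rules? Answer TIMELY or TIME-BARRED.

The claim accrued on 2018-06-18, when the wrongful act occurred; under the stated occurrence rule the 2019-04-03 discovery does not delay accrual.
Adding the 8 months base period to 2018-06-18 gives a deadline of 2019-02-18, before any tolling.
Filing on 2019-02-10 beat the 2019-02-18 deadline — the action is timely.

TIMELY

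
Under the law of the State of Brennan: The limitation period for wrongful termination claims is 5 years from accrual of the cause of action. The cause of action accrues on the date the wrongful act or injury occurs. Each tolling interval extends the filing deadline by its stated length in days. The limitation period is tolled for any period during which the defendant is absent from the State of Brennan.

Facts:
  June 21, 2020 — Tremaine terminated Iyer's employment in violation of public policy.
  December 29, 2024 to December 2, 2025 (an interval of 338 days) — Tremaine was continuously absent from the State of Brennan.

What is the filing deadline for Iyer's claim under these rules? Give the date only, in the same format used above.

May 25, 2026

The limitation period began to run on June 21, 2020.
5 years from June 21, 2020 is June 21, 2025.
Because the defendant's absence from the jurisdiction ran from December 29, 2024 to December 2, 2025, the deadline is extended by 338 days to May 25, 2026.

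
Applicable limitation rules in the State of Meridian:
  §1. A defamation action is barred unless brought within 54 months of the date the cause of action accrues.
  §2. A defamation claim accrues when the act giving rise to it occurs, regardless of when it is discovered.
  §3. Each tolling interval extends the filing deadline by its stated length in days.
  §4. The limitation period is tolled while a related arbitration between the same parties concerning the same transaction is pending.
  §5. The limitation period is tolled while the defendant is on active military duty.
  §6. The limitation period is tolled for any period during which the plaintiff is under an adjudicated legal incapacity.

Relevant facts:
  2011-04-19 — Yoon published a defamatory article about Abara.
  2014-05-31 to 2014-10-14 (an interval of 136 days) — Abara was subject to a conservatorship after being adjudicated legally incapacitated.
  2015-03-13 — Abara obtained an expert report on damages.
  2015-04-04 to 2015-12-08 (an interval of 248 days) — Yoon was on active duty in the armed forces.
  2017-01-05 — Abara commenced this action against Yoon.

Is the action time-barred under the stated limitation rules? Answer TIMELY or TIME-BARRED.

The claim accrued on 2011-04-19, when the wrongful act occurred.
54 months from 2011-04-19 is 2015-10-19.
The plaintiff's legal incapacity from 2014-05-31 to 2014-10-14 tolled the period for 136 days, extending the deadline to 2016-03-03.
Because the defendant's active military service ran from 2015-04-04 to 2015-12-08, the deadline is extended by 248 days to 2016-11-06.
Nothing else in the chronology tolls or restarts the period.
The 2017-01-05 filing falls after the 2016-11-06 deadline; the claim is time-barred.

TIME-BARRED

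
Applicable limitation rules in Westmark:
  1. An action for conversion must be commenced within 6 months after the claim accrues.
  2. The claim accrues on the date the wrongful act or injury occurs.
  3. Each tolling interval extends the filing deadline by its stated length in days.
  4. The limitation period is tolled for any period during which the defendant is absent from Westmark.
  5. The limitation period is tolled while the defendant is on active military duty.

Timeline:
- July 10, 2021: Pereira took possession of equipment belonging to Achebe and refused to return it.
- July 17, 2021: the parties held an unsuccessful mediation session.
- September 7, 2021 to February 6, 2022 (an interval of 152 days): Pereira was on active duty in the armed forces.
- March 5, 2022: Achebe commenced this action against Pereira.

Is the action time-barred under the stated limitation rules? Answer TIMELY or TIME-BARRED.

TIMELY

The claim accrued on July 10, 2021, when the wrongful act occurred.
The untolled deadline — 6 months after July 10, 2021 — is January 10, 2022.
The defendant's active military service from September 7, 2021 to February 6, 2022 tolled the period for 152 days, extending the deadline to June 11, 2022.
The other events in the timeline have no effect on the limitation period under the stated rules.
Filing on March 5, 2022 beat the June 11, 2022 deadline — the action is timely.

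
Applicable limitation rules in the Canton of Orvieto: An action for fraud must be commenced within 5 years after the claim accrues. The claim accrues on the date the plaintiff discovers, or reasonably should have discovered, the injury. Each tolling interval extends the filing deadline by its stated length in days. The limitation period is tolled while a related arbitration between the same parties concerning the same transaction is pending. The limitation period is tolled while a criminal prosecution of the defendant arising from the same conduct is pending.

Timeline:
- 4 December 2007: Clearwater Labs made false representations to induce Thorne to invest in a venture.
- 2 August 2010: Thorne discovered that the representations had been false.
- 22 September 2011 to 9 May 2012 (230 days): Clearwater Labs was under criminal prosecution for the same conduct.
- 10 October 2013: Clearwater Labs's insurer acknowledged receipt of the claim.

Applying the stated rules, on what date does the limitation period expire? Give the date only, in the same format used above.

Under the discovery rule, the claim accrued on 2 August 2010, when Thorne discovered the injury — not on the 4 December 2007 date of the underlying act.
5 years from 2 August 2010 is 2 August 2015.
The period was tolled for 230 days by the pending criminal prosecution (22 September 2011 to 9 May 2012), pushing the deadline to 19 March 2016.
Nothing else in the chronology tolls or restarts the period.

19 March 2016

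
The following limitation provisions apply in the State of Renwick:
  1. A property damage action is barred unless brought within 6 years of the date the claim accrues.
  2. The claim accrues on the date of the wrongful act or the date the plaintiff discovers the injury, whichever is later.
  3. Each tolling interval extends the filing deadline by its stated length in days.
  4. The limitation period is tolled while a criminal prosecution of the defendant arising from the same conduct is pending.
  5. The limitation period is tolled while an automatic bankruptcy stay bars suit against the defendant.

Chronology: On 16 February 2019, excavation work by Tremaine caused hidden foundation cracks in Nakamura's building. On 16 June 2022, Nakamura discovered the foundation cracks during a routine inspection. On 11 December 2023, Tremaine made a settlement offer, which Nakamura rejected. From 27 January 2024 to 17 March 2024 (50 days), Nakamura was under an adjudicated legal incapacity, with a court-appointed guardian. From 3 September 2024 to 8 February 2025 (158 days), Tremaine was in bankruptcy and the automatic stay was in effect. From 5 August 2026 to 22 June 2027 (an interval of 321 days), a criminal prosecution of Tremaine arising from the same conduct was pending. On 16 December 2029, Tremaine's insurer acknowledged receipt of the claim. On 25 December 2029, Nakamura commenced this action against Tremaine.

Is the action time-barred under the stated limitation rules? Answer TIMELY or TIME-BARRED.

The claim accrued on 16 June 2022 — the later of the 16 February 2019 act and the 16 June 2022 discovery.
The untolled deadline — 6 years after 16 June 2022 — is 16 June 2028.
The period was tolled for 158 days by the automatic bankruptcy stay (3 September 2024 to 8 February 2025), pushing the deadline to 21 November 2028.
The pending criminal prosecution from 5 August 2026 to 22 June 2027 tolled the period for 321 days, extending the deadline to 8 October 2029.
Although the plaintiff's incapacity ran from 27 January 2024 to 17 March 2024, the stated rules do not make that a tolling event, so it is disregarded.
None of the other events listed affects the running of the period under the stated rules.
The 25 December 2029 filing falls after the 8 October 2029 deadline; the claim is time-barred.

TIME-BARRED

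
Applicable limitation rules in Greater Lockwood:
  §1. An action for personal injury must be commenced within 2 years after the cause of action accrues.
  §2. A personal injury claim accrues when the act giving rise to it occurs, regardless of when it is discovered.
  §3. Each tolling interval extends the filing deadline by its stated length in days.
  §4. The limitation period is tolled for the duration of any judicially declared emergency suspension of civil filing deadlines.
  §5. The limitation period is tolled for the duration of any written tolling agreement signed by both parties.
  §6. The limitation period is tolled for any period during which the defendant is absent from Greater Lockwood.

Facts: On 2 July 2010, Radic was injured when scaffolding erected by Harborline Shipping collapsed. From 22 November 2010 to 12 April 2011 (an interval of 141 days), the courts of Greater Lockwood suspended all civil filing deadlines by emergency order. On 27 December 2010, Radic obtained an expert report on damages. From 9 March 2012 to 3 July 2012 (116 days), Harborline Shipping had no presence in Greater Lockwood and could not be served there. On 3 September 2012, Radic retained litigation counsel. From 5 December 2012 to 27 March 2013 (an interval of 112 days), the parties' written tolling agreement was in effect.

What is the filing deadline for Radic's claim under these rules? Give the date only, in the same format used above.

6 July 2013

The claim accrued on 2 July 2010, when the wrongful act occurred.
The untolled deadline — 2 years after 2 July 2010 — is 2 July 2012.
The period was tolled for 141 days by the emergency suspension of filing deadlines (22 November 2010 to 12 April 2011), pushing the deadline to 20 November 2012.
The period was tolled for 116 days by the defendant's absence from the jurisdiction (9 March 2012 to 3 July 2012), pushing the deadline to 16 March 2013.
The period was tolled for 112 days by the written tolling agreement (5 December 2012 to 27 March 2013), pushing the deadline to 6 July 2013.
Nothing else in the chronology tolls or restarts the period.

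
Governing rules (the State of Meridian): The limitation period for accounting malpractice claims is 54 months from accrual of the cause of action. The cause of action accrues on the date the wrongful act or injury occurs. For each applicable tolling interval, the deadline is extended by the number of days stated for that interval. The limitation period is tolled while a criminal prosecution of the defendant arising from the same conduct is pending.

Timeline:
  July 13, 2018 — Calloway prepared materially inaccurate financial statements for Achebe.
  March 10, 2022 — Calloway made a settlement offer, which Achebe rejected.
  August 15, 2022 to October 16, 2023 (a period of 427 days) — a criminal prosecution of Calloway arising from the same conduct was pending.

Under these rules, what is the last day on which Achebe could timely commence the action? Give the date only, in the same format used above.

March 15, 2024

The limitation period began to run on July 13, 2018.
Adding the 54 months base period to July 13, 2018 gives a deadline of January 13, 2023, before any tolling.
The pending criminal prosecution from August 15, 2022 to October 16, 2023 tolled the period for 427 days, extending the deadline to March 15, 2024.
The other events in the timeline have no effect on the limitation period under the stated rules.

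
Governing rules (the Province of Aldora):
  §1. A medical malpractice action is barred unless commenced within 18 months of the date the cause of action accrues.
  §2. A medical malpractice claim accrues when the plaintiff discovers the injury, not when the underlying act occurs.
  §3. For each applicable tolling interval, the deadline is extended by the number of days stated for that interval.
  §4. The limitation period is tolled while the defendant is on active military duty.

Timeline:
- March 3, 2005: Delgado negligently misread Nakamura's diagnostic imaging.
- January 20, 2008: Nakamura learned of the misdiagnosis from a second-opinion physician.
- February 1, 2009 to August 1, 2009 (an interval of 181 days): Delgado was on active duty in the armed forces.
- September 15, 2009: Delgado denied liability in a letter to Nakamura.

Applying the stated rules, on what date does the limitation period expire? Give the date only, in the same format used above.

January 17, 2010

Accrual is tied to discovery, so the period began on January 20, 2008 rather than on March 3, 2005 when the act occurred.
Adding the 18 months base period to January 20, 2008 gives a deadline of July 20, 2009, before any tolling.
Because the defendant's active military service ran from February 1, 2009 to August 1, 2009, the deadline is extended by 181 days to January 17, 2010.
Nothing else in the chronology tolls or restarts the period.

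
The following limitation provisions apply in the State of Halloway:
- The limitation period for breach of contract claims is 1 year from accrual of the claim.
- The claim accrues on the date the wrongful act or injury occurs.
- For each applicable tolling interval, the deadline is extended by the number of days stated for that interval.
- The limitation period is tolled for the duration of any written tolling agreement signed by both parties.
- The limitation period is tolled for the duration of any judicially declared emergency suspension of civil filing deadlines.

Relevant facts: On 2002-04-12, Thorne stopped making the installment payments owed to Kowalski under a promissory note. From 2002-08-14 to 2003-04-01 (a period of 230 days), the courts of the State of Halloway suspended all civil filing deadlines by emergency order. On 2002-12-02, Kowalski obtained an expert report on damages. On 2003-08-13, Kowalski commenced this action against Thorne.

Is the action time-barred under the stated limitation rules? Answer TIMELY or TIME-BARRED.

The claim accrued on 2002-04-12, when the wrongful act occurred.
The untolled deadline — 1 year after 2002-04-12 — is 2003-04-12.
The emergency suspension of filing deadlines from 2002-08-14 to 2003-04-01 tolled the period for 230 days, extending the deadline to 2003-11-28.
Nothing else in the chronology tolls or restarts the period.
Filing on 2003-08-13 beat the 2003-11-28 deadline — the action is timely.

TIMELY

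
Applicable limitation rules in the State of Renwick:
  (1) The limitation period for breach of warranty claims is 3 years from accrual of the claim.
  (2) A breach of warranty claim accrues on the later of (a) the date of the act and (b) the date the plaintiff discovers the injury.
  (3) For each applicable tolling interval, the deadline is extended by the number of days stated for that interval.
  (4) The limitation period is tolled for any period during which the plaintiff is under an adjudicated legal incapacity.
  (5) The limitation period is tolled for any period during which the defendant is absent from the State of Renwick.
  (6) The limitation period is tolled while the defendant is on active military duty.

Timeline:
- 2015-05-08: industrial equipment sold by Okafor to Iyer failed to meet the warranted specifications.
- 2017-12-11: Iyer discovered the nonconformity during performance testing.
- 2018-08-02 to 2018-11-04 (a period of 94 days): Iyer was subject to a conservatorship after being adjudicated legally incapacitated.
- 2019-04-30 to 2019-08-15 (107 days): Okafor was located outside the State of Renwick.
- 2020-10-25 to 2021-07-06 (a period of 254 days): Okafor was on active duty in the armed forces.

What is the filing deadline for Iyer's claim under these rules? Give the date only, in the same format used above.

2022-03-11

The claim accrued on 2017-12-11 — the later of the 2015-05-08 act and the 2017-12-11 discovery.
Adding the 3 years base period to 2017-12-11 gives a deadline of 2020-12-11, before any tolling.
Because the plaintiff's legal incapacity ran from 2018-08-02 to 2018-11-04, the deadline is extended by 94 days to 2021-03-15.
The defendant's absence from the jurisdiction from 2019-04-30 to 2019-08-15 tolled the period for 107 days, extending the deadline to 2021-06-30.
The period was tolled for 254 days by the defendant's active military service (2020-10-25 to 2021-07-06), pushing the deadline to 2022-03-11.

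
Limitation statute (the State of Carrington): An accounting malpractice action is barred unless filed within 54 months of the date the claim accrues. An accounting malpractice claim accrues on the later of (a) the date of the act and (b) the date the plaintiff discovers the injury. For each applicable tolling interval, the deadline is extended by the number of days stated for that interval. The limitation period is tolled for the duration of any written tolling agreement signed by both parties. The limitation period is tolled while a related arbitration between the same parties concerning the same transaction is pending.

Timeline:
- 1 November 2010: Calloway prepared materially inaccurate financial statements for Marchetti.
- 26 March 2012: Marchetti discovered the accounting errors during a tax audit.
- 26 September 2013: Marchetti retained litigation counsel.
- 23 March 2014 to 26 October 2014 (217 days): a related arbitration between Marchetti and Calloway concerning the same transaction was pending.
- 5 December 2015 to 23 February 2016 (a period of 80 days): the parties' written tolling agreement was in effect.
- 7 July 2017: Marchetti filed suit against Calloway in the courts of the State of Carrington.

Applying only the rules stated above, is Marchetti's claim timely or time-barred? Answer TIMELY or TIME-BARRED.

The claim accrued on 26 March 2012 — the later of the 1 November 2010 act and the 26 March 2012 discovery.
54 months from 26 March 2012 is 26 September 2016.
Because the pending related arbitration ran from 23 March 2014 to 26 October 2014, the deadline is extended by 217 days to 1 May 2017.
The written tolling agreement from 5 December 2015 to 23 February 2016 tolled the period for 80 days, extending the deadline to 20 July 2017.
Nothing else in the chronology tolls or restarts the period.
Filing on 7 July 2017 beat the 20 July 2017 deadline — the action is timely.

TIMELY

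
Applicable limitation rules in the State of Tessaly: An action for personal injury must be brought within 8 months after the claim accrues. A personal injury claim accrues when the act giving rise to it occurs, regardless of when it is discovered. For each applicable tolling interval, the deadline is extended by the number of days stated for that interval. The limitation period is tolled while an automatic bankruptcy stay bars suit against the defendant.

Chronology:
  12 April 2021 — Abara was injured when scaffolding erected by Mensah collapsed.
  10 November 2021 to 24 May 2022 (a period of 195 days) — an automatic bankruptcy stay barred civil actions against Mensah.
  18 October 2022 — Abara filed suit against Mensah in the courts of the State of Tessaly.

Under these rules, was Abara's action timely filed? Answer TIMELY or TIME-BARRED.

TIME-BARRED

The limitation period began to run on 12 April 2021.
Adding the 8 months base period to 12 April 2021 gives a deadline of 12 December 2021, before any tolling.
Because the automatic bankruptcy stay ran from 10 November 2021 to 24 May 2022, the deadline is extended by 195 days to 25 June 2022.
The 18 October 2022 filing falls after the 25 June 2022 deadline; the claim is time-barred.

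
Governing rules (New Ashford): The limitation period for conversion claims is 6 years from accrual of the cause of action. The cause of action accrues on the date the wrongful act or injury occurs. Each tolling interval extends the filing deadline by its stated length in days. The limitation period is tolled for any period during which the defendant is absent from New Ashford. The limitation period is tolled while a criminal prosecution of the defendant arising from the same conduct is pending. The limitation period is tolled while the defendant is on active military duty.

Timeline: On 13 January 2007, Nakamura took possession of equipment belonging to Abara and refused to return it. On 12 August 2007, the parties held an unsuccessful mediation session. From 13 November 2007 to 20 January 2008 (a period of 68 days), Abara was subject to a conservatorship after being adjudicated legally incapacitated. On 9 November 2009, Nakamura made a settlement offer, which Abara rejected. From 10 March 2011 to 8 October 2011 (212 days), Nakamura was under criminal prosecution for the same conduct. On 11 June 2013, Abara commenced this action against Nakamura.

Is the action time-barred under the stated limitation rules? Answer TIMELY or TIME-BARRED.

The limitation period began to run on 13 January 2007.
6 years from 13 January 2007 is 13 January 2013.
The period was tolled for 212 days by the pending criminal prosecution (10 March 2011 to 8 October 2011), pushing the deadline to 13 August 2013.
No stated provision tolls the period for the plaintiff's incapacity, so the interval from 13 November 2007 to 20 January 2008 has no effect on the deadline.
Nothing else in the chronology tolls or restarts the period.
The 11 June 2013 filing precedes the 13 August 2013 deadline; the claim is timely.

TIMELY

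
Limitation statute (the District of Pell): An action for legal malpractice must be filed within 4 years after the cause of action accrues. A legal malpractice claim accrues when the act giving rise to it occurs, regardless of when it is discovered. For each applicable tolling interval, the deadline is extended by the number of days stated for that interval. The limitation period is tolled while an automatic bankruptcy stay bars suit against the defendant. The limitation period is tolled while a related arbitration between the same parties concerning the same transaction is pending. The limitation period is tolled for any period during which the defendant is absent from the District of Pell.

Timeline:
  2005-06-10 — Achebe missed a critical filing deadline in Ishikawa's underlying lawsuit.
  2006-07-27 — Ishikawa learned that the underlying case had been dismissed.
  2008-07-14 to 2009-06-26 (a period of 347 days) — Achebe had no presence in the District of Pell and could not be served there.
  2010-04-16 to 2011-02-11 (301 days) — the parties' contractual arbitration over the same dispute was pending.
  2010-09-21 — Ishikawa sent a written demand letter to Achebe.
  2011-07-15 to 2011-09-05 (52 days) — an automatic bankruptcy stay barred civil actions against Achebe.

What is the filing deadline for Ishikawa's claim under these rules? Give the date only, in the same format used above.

Accrual is governed by the date of the act, so the period began to run on 2005-06-10; the later discovery on 2006-07-27 is irrelevant under the stated rule.
Adding the 4 years base period to 2005-06-10 gives a deadline of 2009-06-10, before any tolling.
Because the defendant's absence from the jurisdiction ran from 2008-07-14 to 2009-06-26, the deadline is extended by 347 days to 2010-05-23.
The pending related arbitration from 2010-04-16 to 2011-02-11 tolled the period for 301 days, extending the deadline to 2011-03-20.
The automatic bankruptcy stay starting 2011-07-15 came too late — the period had run on 2011-03-20 — and so does not extend the deadline.
The other events in the timeline have no effect on the limitation period under the stated rules.

2011-03-20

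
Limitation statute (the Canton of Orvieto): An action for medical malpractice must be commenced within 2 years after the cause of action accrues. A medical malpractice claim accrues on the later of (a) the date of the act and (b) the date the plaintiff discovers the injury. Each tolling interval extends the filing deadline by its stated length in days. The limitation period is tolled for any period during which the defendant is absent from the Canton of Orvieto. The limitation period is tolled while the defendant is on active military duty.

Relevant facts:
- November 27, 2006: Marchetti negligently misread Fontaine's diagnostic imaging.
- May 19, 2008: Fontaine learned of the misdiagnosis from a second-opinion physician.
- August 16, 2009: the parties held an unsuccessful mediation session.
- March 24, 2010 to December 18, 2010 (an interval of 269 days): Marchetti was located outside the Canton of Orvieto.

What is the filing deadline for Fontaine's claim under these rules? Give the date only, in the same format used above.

February 12, 2011

Because discovery on May 19, 2008 post-dates the November 27, 2006 act, accrual under the later-of rule falls on May 19, 2008.
2 years from May 19, 2008 is May 19, 2010.
The defendant's absence from the jurisdiction from March 24, 2010 to December 18, 2010 tolled the period for 269 days, extending the deadline to February 12, 2011.
Nothing else in the chronology tolls or restarts the period.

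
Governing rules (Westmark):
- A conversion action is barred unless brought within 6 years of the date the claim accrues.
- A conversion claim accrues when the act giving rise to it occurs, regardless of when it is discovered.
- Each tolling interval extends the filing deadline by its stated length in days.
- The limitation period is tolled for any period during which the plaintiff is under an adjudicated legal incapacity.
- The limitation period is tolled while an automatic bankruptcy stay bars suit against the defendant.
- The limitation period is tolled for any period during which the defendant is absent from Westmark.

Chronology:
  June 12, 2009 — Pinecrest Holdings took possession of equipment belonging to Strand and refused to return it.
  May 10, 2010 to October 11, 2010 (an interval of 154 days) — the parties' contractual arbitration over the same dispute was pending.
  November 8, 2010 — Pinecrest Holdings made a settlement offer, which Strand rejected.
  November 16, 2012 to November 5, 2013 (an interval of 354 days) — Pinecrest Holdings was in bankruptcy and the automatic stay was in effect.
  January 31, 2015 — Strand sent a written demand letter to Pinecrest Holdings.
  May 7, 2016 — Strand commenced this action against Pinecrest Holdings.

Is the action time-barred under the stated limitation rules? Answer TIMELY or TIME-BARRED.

TIMELY

The claim accrued on June 12, 2009, when the wrongful act occurred.
Adding the 6 years base period to June 12, 2009 gives a deadline of June 12, 2015, before any tolling.
The automatic bankruptcy stay from November 16, 2012 to November 5, 2013 tolled the period for 354 days, extending the deadline to May 31, 2016.
No stated provision tolls the period for a pending arbitration, so the interval from May 10, 2010 to October 11, 2010 has no effect on the deadline.
Nothing else in the chronology tolls or restarts the period.
Filing on May 7, 2016 beat the May 31, 2016 deadline — the action is timely.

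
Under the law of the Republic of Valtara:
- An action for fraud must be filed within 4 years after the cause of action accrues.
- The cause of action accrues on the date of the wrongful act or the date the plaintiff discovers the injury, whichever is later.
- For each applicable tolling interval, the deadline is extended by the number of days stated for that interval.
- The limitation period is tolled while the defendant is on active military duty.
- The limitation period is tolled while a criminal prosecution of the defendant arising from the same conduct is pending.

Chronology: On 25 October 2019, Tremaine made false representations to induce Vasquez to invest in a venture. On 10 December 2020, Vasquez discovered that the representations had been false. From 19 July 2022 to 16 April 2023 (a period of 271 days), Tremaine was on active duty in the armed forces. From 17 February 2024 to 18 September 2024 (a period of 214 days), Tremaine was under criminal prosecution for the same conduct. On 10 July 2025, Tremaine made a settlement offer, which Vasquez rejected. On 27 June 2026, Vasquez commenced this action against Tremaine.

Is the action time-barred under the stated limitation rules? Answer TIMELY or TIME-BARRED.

TIME-BARRED

The claim accrued on 10 December 2020 — the later of the 25 October 2019 act and the 10 December 2020 discovery.
4 years from 10 December 2020 is 10 December 2024.
The defendant's active military service from 19 July 2022 to 16 April 2023 tolled the period for 271 days, extending the deadline to 7 September 2025.
The period was tolled for 214 days by the pending criminal prosecution (17 February 2024 to 18 September 2024), pushing the deadline to 9 April 2026.
None of the other events listed affects the running of the period under the stated rules.
Vasquez filed on 27 June 2026, after the 9 April 2026 deadline, so the action is time-barred.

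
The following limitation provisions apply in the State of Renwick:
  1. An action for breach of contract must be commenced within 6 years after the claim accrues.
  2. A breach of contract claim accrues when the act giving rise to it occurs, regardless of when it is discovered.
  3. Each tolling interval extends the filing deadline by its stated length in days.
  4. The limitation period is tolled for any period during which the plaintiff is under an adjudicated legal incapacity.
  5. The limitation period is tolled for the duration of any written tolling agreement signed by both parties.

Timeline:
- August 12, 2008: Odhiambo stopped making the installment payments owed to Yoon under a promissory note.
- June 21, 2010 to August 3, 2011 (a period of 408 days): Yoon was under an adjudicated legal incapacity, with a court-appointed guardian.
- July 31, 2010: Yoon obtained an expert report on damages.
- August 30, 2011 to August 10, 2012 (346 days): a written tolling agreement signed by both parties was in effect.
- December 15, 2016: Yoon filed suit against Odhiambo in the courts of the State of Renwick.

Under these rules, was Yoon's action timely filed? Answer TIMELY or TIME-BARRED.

TIME-BARRED

The limitation period began to run on August 12, 2008.
6 years from August 12, 2008 is August 12, 2014.
Because the plaintiff's legal incapacity ran from June 21, 2010 to August 3, 2011, the deadline is extended by 408 days to September 24, 2015.
Because the written tolling agreement ran from August 30, 2011 to August 10, 2012, the deadline is extended by 346 days to September 4, 2016.
Nothing else in the chronology tolls or restarts the period.
Filing on December 15, 2016 missed the September 4, 2016 deadline — the action is time-barred.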